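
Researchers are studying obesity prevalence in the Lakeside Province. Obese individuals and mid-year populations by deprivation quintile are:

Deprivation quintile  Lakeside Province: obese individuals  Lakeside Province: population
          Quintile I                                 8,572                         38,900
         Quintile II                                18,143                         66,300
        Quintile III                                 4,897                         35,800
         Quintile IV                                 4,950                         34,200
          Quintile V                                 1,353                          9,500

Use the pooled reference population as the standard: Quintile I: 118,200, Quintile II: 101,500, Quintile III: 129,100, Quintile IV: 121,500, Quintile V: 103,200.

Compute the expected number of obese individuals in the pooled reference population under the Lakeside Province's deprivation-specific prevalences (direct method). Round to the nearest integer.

103765

Deprivation-specific rates per 1,000 for the Lakeside Province: 220.360, 273.650, 136.788, 144.737, 142.421.
Expected obese individuals = Σ (standard pop × deprivation-specific rate ÷ 1,000)
= 118,200×220.360/1,000 + 101,500×273.650/1,000 + 129,100×136.788/1,000 + 121,500×144.737/1,000 + 103,200×142.421/1,000
= 26046.54 + 27775.48 + 17659.29 + 17585.53 + 14697.85 = 103764.69.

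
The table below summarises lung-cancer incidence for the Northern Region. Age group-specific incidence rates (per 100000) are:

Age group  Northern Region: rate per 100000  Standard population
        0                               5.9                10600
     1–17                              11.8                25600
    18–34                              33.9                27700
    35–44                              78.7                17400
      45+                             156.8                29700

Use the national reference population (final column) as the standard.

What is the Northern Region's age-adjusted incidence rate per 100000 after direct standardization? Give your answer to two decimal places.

66.04

Standard total = 111000; weights = 0.0955, 0.2306, 0.2495, 0.1568, 0.2676.
Standardized rate: 0.0955×5.9 + 0.2306×11.8 + 0.2495×33.9 + 0.1568×78.7 + 0.2676×156.8 = 66.0359 per 100000.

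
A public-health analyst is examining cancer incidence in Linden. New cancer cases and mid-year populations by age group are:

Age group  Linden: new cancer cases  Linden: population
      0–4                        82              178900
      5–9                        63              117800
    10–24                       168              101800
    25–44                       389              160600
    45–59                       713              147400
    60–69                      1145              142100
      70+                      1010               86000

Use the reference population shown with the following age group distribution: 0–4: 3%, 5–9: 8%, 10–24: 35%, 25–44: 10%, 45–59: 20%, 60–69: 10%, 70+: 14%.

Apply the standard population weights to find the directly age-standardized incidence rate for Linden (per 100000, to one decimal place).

Age-specific rates per 100000 for Linden: 45.84, 53.48, 165.03, 242.22, 483.72, 805.77, 1174.42.
Standard weights: 0.03, 0.08, 0.35, 0.10, 0.20, 0.10, 0.14.
Standardized rate: 0.0300×45.84 + 0.0800×53.48 + 0.3500×165.03 + 0.1000×242.22 + 0.2000×483.72 + 0.1000×805.77 + 0.1400×1174.42 = 429.3747 per 100000.

429.4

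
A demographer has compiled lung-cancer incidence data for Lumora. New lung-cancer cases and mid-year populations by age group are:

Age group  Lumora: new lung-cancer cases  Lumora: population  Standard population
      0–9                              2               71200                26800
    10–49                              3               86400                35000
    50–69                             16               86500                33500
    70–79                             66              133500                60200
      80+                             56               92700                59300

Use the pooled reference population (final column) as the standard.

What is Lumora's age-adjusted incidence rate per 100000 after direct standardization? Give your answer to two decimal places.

34.33

Age-specific rates per 100000 for Lumora: 2.81, 3.47, 18.50, 49.44, 60.41.
Standard total = 214800; weights = 0.1248, 0.1629, 0.1560, 0.2803, 0.2761.
Standardized rate: 0.1248×2.81 + 0.1629×3.47 + 0.1560×18.50 + 0.2803×49.44 + 0.2761×60.41 = 34.3340 per 100000.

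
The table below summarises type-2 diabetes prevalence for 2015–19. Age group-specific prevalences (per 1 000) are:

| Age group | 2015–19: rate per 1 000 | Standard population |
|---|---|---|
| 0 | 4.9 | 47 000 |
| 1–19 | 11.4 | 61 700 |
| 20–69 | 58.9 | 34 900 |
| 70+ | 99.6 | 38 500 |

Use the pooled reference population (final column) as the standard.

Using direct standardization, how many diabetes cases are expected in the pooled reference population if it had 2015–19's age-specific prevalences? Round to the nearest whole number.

6824

Expected diabetes cases = Σ (standard pop × age-specific rate ÷ 1 000)
= 47 000×4.9/1 000 + 61 700×11.4/1 000 + 34 900×58.9/1 000 + 38 500×99.6/1 000
= 230.30 + 703.38 + 2055.61 + 3834.60 = 6823.89.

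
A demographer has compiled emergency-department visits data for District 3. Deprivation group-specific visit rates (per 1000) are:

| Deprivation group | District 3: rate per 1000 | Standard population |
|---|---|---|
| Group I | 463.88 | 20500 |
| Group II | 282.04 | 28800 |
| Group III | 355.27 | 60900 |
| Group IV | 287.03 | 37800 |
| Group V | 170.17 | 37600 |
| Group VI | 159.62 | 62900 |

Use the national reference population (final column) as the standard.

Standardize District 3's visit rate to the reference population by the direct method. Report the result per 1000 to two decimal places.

Standard total = 248500; weights = 0.0825, 0.1159, 0.2451, 0.1521, 0.1513, 0.2531.
Standardized rate: 0.0825×463.88 + 0.1159×282.04 + 0.2451×355.27 + 0.1521×287.03 + 0.1513×170.17 + 0.2531×159.62 = 267.8328 per 1000.

267.83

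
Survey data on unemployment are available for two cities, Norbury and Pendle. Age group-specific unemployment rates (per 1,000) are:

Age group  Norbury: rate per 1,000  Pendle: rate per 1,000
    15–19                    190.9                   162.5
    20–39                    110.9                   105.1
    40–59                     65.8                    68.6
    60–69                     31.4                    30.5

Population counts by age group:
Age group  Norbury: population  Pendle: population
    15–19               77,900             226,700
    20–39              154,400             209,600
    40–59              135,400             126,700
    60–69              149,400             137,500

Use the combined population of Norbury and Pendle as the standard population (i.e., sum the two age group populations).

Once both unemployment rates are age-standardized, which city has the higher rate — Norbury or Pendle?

Norbury

Combined standard total = 1,217,600; weights = 0.2502, 0.2989, 0.2153, 0.2356.
Norbury: 0.2502×190.9 + 0.2989×110.9 + 0.2153×65.8 + 0.2356×31.4 = 102.4726 per 1,000.
Pendle: 0.2502×162.5 + 0.2989×105.1 + 0.2153×68.6 + 0.2356×30.5 = 94.0246 per 1,000.
The crude rates (88.17 vs 102.43) would put Pendle higher, but that reflects its age composition; once standardized to a common age structure, Norbury has the higher underlying rate.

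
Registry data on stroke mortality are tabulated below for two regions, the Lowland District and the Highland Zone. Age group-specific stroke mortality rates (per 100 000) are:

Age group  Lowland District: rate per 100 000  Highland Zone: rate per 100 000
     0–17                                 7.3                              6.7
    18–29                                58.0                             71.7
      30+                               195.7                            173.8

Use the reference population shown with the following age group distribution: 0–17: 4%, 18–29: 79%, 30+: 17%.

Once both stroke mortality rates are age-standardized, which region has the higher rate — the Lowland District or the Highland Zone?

Highland Zone

Standard weights: 0.04, 0.79, 0.17.
The Lowland District: 0.0400×7.3 + 0.7900×58.0 + 0.1700×195.7 = 79.3810 per 100 000.
The Highland Zone: 0.0400×6.7 + 0.7900×71.7 + 0.1700×173.8 = 86.4570 per 100 000.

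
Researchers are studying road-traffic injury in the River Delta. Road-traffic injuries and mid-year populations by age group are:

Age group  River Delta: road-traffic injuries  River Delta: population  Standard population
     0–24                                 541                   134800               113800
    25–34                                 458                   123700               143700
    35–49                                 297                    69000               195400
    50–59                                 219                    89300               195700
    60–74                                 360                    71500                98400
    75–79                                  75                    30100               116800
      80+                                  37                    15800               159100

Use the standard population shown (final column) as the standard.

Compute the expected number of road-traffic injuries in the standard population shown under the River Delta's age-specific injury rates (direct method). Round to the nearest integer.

Age-specific rates per 100000 for the River Delta: 401.34, 370.25, 430.43, 245.24, 503.50, 249.17, 234.18.
Expected road-traffic injuries = Σ (standard pop × age-specific rate ÷ 100000)
= 113800×401.34/100000 + 143700×370.25/100000 + 195400×430.43/100000 + 195700×245.24/100000 + 98400×503.50/100000 + 116800×249.17/100000 + 159100×234.18/100000
= 456.72 + 532.05 + 841.07 + 479.94 + 495.44 + 291.03 + 372.58 = 3468.82.

3469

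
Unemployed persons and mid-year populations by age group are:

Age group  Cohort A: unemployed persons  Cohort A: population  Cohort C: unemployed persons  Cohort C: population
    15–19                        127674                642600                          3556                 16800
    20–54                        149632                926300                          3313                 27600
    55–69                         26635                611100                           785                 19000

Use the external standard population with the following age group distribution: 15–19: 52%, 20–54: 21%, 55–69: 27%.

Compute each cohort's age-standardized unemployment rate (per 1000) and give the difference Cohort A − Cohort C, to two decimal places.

Age-specific rates per 1000 for Cohort A: 198.683, 161.537, 43.585.
For Cohort C: 211.667, 120.036, 41.316.
Standard weights: 0.52, 0.21, 0.27.
Cohort A: 0.5200×198.683 + 0.2100×161.537 + 0.2700×43.585 = 149.0063 per 1000.
Cohort C: 0.5200×211.667 + 0.2100×120.036 + 0.2700×41.316 = 146.4295 per 1000.
Difference = 149.0063 − 146.4295 = 2.5767.

2.58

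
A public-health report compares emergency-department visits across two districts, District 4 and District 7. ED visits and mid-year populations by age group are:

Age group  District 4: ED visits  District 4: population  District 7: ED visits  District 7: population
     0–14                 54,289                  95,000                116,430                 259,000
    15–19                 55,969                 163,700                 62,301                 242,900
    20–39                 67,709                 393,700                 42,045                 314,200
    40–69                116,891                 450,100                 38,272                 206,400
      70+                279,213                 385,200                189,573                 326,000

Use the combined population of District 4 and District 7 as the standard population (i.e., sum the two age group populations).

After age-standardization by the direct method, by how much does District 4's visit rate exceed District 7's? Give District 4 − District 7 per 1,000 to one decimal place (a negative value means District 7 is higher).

90.1

Age-specific rates per 1,000 for District 4: 571.463, 341.900, 171.981, 259.700, 724.852.
For District 7: 449.537, 256.488, 133.816, 185.426, 581.512.
Combined standard total = 2,836,200; weights = 0.1248, 0.1434, 0.2496, 0.2315, 0.2508.
District 4: 0.1248×571.463 + 0.1434×341.900 + 0.2496×171.981 + 0.2315×259.700 + 0.2508×724.852 = 405.1434 per 1,000.
District 7: 0.1248×449.537 + 0.1434×256.488 + 0.2496×133.816 + 0.2315×185.426 + 0.2508×581.512 = 315.0188 per 1,000.
Difference = 405.1434 − 315.0188 = 90.1246.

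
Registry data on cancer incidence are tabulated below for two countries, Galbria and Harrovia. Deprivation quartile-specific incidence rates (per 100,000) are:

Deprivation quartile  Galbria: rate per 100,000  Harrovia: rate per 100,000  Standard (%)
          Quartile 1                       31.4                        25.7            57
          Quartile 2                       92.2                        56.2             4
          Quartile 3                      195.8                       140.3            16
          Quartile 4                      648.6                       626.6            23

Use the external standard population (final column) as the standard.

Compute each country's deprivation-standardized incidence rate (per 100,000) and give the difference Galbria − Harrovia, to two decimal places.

18.63

Standard weights: 0.57, 0.04, 0.16, 0.23.
Galbria: 0.5700×31.4 + 0.0400×92.2 + 0.1600×195.8 + 0.2300×648.6 = 202.0920 per 100,000.
Harrovia: 0.5700×25.7 + 0.0400×56.2 + 0.1600×140.3 + 0.2300×626.6 = 183.4630 per 100,000.
Difference = 202.0920 − 183.4630 = 18.6290.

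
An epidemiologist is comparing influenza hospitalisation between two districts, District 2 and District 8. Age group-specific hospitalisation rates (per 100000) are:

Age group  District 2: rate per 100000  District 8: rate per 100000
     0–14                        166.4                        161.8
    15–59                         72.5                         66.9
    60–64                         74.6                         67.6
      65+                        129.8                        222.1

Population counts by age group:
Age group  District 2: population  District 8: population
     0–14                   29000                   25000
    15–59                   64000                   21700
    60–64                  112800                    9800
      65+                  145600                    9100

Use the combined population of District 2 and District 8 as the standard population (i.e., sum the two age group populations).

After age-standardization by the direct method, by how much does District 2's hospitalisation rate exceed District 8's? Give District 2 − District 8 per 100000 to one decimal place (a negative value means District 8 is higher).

Combined standard total = 417000; weights = 0.1295, 0.2055, 0.2940, 0.3710.
District 2: 0.1295×166.4 + 0.2055×72.5 + 0.2940×74.6 + 0.3710×129.8 = 106.5345 per 100000.
District 8: 0.1295×161.8 + 0.2055×66.9 + 0.2940×67.6 + 0.3710×222.1 = 136.9716 per 100000.
Difference = 106.5345 − 136.9716 = -30.4371.

-30.4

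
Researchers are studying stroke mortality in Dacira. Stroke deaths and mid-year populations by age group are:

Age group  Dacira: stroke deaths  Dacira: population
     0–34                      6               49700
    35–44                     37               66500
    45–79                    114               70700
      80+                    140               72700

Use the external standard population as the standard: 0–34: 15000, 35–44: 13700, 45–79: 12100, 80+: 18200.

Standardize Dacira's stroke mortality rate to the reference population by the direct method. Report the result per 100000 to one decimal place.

Age-specific rates per 100000 for Dacira: 12.07, 55.64, 161.24, 192.57.
Standard total = 59000; weights = 0.2542, 0.2322, 0.2051, 0.3085.
Standardized rate: 0.2542×12.07 + 0.2322×55.64 + 0.2051×161.24 + 0.3085×192.57 = 108.4613 per 100000.

108.5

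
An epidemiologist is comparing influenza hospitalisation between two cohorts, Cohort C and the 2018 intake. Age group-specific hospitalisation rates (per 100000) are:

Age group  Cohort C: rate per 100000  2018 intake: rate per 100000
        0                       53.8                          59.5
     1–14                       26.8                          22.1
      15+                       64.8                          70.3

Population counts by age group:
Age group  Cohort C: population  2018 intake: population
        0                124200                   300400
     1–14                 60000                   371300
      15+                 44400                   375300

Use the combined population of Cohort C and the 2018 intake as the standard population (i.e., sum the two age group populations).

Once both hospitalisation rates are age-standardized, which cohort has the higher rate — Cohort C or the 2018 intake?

2018 intake

Combined standard total = 1275600; weights = 0.3329, 0.3381, 0.3290.
Cohort C: 0.3329×53.8 + 0.3381×26.8 + 0.3290×64.8 = 48.2901 per 100000.
The 2018 intake: 0.3329×59.5 + 0.3381×22.1 + 0.3290×70.3 = 50.4079 per 100000.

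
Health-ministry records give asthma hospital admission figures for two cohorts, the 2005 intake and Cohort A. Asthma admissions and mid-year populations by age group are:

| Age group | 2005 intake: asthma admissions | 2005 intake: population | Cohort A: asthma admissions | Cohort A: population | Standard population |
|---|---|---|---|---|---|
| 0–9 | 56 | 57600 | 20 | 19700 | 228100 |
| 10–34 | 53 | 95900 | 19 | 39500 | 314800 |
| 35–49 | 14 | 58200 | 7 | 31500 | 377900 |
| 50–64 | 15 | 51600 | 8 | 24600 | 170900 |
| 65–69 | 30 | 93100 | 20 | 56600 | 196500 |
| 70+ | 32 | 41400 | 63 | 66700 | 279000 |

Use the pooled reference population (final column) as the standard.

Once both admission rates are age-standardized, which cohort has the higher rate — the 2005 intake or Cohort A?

Cohort A

Age-specific rates per 10000 for the 2005 intake: 9.72, 5.53, 2.41, 2.91, 3.22, 7.73.
For Cohort A: 10.15, 4.81, 2.22, 3.25, 3.53, 9.45.
Standard total = 1567200; weights = 0.1455, 0.2009, 0.2411, 0.1090, 0.1254, 0.1780.
The 2005 intake: 0.1455×9.72 + 0.2009×5.53 + 0.2411×2.41 + 0.1090×2.91 + 0.1254×3.22 + 0.1780×7.73 = 5.2022 per 10000.
Cohort A: 0.1455×10.15 + 0.2009×4.81 + 0.2411×2.22 + 0.1090×3.25 + 0.1254×3.53 + 0.1780×9.45 = 5.4588 per 10000.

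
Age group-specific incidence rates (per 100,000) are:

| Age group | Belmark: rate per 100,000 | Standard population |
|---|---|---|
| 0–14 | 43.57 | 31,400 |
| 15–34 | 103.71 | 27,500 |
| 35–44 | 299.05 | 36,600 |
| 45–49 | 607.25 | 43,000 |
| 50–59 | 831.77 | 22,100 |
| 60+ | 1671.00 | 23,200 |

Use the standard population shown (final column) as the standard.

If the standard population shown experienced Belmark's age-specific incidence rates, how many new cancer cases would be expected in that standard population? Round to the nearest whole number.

Expected new cancer cases = Σ (standard pop × age-specific rate ÷ 100,000)
= 31,400×43.57/100,000 + 27,500×103.71/100,000 + 36,600×299.05/100,000 + 43,000×607.25/100,000 + 22,100×831.77/100,000 + 23,200×1671.00/100,000
= 13.68 + 28.52 + 109.45 + 261.12 + 183.82 + 387.67 = 984.26.

984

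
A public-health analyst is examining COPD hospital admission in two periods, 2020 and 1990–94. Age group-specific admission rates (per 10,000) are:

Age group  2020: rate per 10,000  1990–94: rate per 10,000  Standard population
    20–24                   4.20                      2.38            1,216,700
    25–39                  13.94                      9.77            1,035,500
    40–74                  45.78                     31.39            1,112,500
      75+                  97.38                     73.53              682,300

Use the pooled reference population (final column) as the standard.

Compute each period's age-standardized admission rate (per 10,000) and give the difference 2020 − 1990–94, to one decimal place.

Standard total = 4,047,000; weights = 0.3006, 0.2559, 0.2749, 0.1686.
2020: 0.3006×4.20 + 0.2559×13.94 + 0.2749×45.78 + 0.1686×97.38 = 33.8319 per 10,000.
1990–94: 0.3006×2.38 + 0.2559×9.77 + 0.2749×31.39 + 0.1686×73.53 = 24.2410 per 10,000.
Difference = 33.8319 − 24.2410 = 9.5908.

9.6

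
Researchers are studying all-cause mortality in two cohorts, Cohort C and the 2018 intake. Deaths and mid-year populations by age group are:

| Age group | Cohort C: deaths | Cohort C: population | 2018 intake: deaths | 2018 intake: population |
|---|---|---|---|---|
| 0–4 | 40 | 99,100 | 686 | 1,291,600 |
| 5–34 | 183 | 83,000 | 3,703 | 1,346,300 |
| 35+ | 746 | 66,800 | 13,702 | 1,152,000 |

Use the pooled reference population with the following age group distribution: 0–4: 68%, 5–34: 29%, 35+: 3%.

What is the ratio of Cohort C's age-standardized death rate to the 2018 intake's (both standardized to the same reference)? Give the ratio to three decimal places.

Age-specific rates per 1,000 for Cohort C: 0.404, 2.205, 11.168.
For the 2018 intake: 0.531, 2.751, 11.894.
Standard weights: 0.68, 0.29, 0.03.
Cohort C: 0.6800×0.404 + 0.2900×2.205 + 0.0300×11.168 = 1.2489 per 1,000.
The 2018 intake: 0.6800×0.531 + 0.2900×2.751 + 0.0300×11.894 = 1.5156 per 1,000.
Ratio = 1.2489 ÷ 1.5156 = 0.82401.

0.824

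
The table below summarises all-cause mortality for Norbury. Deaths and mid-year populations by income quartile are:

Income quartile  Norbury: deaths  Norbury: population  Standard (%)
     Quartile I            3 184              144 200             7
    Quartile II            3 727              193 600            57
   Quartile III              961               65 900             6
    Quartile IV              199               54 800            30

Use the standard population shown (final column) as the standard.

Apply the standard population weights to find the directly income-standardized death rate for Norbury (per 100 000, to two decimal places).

Income-specific rates per 100 000 for Norbury: 2208.04, 1925.10, 1458.27, 363.14.
Standard weights: 0.07, 0.57, 0.06, 0.30.
Standardized rate: 0.0700×2208.04 + 0.5700×1925.10 + 0.0600×1458.27 + 0.3000×363.14 = 1448.3098 per 100 000.

1448.31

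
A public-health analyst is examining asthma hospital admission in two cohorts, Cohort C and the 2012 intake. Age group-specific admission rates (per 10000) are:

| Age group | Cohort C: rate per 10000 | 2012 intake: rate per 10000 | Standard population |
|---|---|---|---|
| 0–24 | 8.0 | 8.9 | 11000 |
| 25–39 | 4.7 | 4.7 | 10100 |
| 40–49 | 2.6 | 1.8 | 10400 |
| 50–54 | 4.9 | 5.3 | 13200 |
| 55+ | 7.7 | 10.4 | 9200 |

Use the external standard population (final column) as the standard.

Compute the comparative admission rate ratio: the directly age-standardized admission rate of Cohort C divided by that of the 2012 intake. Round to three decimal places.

0.904

Standard total = 53900; weights = 0.2041, 0.1874, 0.1929, 0.2449, 0.1707.
Cohort C: 0.2041×8.0 + 0.1874×4.7 + 0.1929×2.6 + 0.2449×4.9 + 0.1707×7.7 = 5.5293 per 10000.
The 2012 intake: 0.2041×8.9 + 0.1874×4.7 + 0.1929×1.8 + 0.2449×5.3 + 0.1707×10.4 = 6.1174 per 10000.
Ratio = 5.5293 ÷ 6.1174 = 0.90386.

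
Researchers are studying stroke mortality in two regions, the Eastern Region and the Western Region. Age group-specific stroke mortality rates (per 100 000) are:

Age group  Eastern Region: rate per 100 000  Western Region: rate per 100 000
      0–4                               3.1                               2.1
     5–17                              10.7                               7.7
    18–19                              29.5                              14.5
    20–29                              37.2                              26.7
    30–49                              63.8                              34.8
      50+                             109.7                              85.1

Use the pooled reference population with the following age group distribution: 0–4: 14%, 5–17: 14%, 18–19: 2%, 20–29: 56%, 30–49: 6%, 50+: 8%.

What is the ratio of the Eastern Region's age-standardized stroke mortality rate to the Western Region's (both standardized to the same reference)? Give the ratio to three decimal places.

Standard weights: 0.14, 0.14, 0.02, 0.56, 0.06, 0.08.
The Eastern Region: 0.1400×3.1 + 0.1400×10.7 + 0.0200×29.5 + 0.5600×37.2 + 0.0600×63.8 + 0.0800×109.7 = 35.9580 per 100 000.
The Western Region: 0.1400×2.1 + 0.1400×7.7 + 0.0200×14.5 + 0.5600×26.7 + 0.0600×34.8 + 0.0800×85.1 = 25.5100 per 100 000.
Ratio = 35.9580 ÷ 25.5100 = 1.40956.

1.410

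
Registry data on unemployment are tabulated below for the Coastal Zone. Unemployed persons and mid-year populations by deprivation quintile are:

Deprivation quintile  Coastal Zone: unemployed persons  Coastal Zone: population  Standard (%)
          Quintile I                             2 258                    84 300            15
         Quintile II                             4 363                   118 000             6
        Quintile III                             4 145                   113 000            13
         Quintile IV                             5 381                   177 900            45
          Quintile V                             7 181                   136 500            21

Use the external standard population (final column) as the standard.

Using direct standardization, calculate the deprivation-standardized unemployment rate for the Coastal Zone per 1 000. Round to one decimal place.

Deprivation-specific rates per 1 000 for the Coastal Zone: 26.785, 36.975, 36.681, 30.247, 52.608.
Standard weights: 0.15, 0.06, 0.13, 0.45, 0.21.
Standardized rate: 0.1500×26.785 + 0.0600×36.975 + 0.1300×36.681 + 0.4500×30.247 + 0.2100×52.608 = 35.6638 per 1 000.

35.7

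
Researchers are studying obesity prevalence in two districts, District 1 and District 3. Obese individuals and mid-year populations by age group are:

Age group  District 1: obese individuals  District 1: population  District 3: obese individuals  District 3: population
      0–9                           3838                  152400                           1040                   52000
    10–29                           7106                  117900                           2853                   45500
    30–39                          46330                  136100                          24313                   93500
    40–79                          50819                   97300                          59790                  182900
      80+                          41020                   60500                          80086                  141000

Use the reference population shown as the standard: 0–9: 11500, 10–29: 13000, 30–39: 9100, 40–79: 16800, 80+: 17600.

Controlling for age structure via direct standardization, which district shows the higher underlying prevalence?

District 1

Age-specific rates per 1000 for District 1: 25.184, 60.271, 340.411, 522.292, 678.017.
For District 3: 20.000, 62.703, 260.032, 326.900, 567.986.
Standard total = 68000; weights = 0.1691, 0.1912, 0.1338, 0.2471, 0.2588.
District 1: 0.1691×25.184 + 0.1912×60.271 + 0.1338×340.411 + 0.2471×522.292 + 0.2588×678.017 = 365.8600 per 1000.
District 3: 0.1691×20.000 + 0.1912×62.703 + 0.1338×260.032 + 0.2471×326.900 + 0.2588×567.986 = 277.9398 per 1000.
The crude rates (264.29 vs 326.44) would put District 3 higher, but that reflects its age composition; once standardized to a common age structure, District 1 has the higher underlying rate.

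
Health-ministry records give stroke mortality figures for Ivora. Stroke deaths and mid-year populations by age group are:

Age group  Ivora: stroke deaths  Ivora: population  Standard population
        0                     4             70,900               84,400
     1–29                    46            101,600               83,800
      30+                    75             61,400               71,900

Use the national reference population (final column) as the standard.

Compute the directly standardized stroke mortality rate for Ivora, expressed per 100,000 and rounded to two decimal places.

Age-specific rates per 100,000 for Ivora: 5.64, 45.28, 122.15.
Standard total = 240,100; weights = 0.3515, 0.3490, 0.2995.
Standardized rate: 0.3515×5.64 + 0.3490×45.28 + 0.2995×122.15 = 54.3641 per 100,000.

54.36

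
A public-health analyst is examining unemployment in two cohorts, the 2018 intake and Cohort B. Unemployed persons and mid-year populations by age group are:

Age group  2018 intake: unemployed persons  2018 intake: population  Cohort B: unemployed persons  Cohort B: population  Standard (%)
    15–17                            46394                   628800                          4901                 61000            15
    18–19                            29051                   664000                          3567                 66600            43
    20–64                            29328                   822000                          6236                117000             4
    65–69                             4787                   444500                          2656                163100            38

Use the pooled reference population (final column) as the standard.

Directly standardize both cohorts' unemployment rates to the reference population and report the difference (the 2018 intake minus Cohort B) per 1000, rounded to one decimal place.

-8.0

Age-specific rates per 1000 for the 2018 intake: 73.782, 43.752, 35.679, 10.769.
For Cohort B: 80.344, 53.559, 53.299, 16.284.
Standard weights: 0.15, 0.43, 0.04, 0.38.
The 2018 intake: 0.1500×73.782 + 0.4300×43.752 + 0.0400×35.679 + 0.3800×10.769 = 35.3999 per 1000.
Cohort B: 0.1500×80.344 + 0.4300×53.559 + 0.0400×53.299 + 0.3800×16.284 = 43.4019 per 1000.
Difference = 35.3999 − 43.4019 = -8.0019.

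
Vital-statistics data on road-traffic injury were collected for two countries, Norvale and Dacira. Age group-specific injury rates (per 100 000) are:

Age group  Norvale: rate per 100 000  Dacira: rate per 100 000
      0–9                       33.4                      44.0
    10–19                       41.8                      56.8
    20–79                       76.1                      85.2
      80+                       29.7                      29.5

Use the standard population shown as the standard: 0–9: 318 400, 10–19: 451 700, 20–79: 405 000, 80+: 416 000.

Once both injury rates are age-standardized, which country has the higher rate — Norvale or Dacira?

Dacira

Standard total = 1 591 100; weights = 0.2001, 0.2839, 0.2545, 0.2615.
Norvale: 0.2001×33.4 + 0.2839×41.8 + 0.2545×76.1 + 0.2615×29.7 = 45.6862 per 100 000.
Dacira: 0.2001×44.0 + 0.2839×56.8 + 0.2545×85.2 + 0.2615×29.5 = 54.3298 per 100 000.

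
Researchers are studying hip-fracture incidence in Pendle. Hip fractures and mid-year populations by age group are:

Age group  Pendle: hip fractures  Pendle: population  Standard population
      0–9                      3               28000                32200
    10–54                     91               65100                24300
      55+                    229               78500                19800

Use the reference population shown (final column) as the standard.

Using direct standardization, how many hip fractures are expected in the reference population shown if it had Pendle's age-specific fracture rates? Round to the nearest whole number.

Age-specific rates per 100000 for Pendle: 10.71, 139.78, 291.72.
Expected hip fractures = Σ (standard pop × age-specific rate ÷ 100000)
= 32200×10.71/100000 + 24300×139.78/100000 + 19800×291.72/100000
= 3.45 + 33.97 + 57.76 = 95.18.

95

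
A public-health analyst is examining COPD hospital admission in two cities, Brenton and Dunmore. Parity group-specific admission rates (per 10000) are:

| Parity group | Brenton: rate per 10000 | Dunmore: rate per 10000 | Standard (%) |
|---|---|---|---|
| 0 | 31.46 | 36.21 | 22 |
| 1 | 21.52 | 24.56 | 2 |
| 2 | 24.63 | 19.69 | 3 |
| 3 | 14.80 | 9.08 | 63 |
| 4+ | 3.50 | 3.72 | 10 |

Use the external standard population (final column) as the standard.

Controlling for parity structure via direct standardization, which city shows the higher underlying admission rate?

Standard weights: 0.22, 0.02, 0.03, 0.63, 0.10.
Brenton: 0.2200×31.46 + 0.0200×21.52 + 0.0300×24.63 + 0.6300×14.80 + 0.1000×3.50 = 17.7645 per 10000.
Dunmore: 0.2200×36.21 + 0.0200×24.56 + 0.0300×19.69 + 0.6300×9.08 + 0.1000×3.72 = 15.1405 per 10000.

Brenton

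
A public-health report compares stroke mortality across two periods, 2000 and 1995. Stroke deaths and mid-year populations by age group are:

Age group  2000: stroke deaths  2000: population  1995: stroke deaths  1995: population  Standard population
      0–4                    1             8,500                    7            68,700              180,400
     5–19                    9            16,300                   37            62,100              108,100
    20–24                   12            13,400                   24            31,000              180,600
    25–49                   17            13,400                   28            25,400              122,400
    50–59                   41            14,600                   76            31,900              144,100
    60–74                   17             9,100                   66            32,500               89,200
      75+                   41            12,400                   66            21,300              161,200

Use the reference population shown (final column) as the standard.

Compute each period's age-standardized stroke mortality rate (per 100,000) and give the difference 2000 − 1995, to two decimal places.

Age-specific rates per 100,000 for 2000: 11.76, 55.21, 89.55, 126.87, 280.82, 186.81, 330.65.
For 1995: 10.19, 59.58, 77.42, 110.24, 238.24, 203.08, 309.86.
Standard total = 986,000; weights = 0.1830, 0.1096, 0.1832, 0.1241, 0.1461, 0.0905, 0.1635.
2000: 0.1830×11.76 + 0.1096×55.21 + 0.1832×89.55 + 0.1241×126.87 + 0.1461×280.82 + 0.0905×186.81 + 0.1635×330.65 = 152.3557 per 100,000.
1995: 0.1830×10.19 + 0.1096×59.58 + 0.1832×77.42 + 0.1241×110.24 + 0.1461×238.24 + 0.0905×203.08 + 0.1635×309.86 = 140.1101 per 100,000.
Difference = 152.3557 − 140.1101 = 12.2457.

12.25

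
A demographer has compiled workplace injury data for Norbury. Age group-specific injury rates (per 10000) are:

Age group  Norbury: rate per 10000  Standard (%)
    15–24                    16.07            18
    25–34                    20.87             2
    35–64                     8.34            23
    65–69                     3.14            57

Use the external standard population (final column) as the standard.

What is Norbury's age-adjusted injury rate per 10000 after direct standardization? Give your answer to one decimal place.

7.0

Standard weights: 0.18, 0.02, 0.23, 0.57.
Standardized rate: 0.1800×16.07 + 0.0200×20.87 + 0.2300×8.34 + 0.5700×3.14 = 7.0180 per 10000.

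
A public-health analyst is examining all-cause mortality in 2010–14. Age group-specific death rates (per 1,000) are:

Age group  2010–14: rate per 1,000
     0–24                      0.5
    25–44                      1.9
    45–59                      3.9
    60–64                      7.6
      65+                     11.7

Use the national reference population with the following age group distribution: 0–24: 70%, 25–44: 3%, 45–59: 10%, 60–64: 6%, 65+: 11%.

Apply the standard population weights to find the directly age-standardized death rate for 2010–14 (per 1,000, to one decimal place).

Standard weights: 0.70, 0.03, 0.10, 0.06, 0.11.
Standardized rate: 0.7000×0.5 + 0.0300×1.9 + 0.1000×3.9 + 0.0600×7.6 + 0.1100×11.7 = 2.5400 per 1,000.

2.5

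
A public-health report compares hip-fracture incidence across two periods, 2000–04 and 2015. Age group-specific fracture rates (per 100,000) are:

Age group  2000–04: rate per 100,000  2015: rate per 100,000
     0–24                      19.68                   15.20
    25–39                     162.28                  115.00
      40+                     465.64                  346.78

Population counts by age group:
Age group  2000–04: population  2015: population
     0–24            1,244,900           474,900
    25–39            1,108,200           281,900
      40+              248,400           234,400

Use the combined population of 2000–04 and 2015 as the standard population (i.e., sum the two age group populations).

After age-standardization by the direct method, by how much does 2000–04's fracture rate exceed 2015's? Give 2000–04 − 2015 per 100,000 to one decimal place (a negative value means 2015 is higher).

36.4

Combined standard total = 3,592,700; weights = 0.4787, 0.3869, 0.1344.
2000–04: 0.4787×19.68 + 0.3869×162.28 + 0.1344×465.64 = 134.7850 per 100,000.
2015: 0.4787×15.20 + 0.3869×115.00 + 0.1344×346.78 = 98.3739 per 100,000.
Difference = 134.7850 − 98.3739 = 36.4111.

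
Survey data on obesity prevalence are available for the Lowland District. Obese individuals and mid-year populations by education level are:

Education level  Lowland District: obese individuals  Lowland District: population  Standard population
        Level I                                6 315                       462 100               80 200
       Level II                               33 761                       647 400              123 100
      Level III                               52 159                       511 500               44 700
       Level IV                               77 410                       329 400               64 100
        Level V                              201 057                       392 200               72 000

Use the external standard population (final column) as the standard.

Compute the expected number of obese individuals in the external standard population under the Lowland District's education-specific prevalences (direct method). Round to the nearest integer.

Education-specific rates per 1 000 for the Lowland District: 13.666, 52.149, 101.973, 235.003, 512.639.
Expected obese individuals = Σ (standard pop × education-specific rate ÷ 1 000)
= 80 200×13.666/1 000 + 123 100×52.149/1 000 + 44 700×101.973/1 000 + 64 100×235.003/1 000 + 72 000×512.639/1 000
= 1096.00 + 6419.49 + 4558.18 + 15063.69 + 36910.01 = 64047.37.

64047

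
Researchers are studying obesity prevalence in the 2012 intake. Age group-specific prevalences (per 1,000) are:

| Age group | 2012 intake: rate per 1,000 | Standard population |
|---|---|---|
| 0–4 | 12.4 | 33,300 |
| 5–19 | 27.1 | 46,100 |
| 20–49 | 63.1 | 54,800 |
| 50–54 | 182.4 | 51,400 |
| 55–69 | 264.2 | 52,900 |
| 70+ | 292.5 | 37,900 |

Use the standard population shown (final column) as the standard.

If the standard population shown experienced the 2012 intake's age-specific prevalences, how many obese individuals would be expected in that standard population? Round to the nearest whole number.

Expected obese individuals = Σ (standard pop × age-specific rate ÷ 1,000)
= 33,300×12.4/1,000 + 46,100×27.1/1,000 + 54,800×63.1/1,000 + 51,400×182.4/1,000 + 52,900×264.2/1,000 + 37,900×292.5/1,000
= 412.92 + 1249.31 + 3457.88 + 9375.36 + 13976.18 + 11085.75 = 39557.40.

39557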